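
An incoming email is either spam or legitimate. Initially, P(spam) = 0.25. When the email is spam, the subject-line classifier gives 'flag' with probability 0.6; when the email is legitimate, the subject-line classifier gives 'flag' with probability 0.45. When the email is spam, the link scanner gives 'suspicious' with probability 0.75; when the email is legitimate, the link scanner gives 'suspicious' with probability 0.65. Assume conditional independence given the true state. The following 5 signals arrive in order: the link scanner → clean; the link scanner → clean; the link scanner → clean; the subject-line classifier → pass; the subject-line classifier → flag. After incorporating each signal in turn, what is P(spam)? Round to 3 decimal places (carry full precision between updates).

Apply Bayes' rule sequentially, carrying P(spam) forward.
After the link scanner='clean': P(spam) = 0.25·0.2500 / (0.25·0.2500 + 0.35·0.7500) ≈ 0.1923
After the link scanner='clean': P(spam) = 0.25·0.1923 / (0.25·0.1923 + 0.35·0.8077) ≈ 0.1453
After the link scanner='clean': P(spam) = 0.25·0.1453 / (0.25·0.1453 + 0.35·0.8547) ≈ 0.1083
After the subject-line classifier='pass': P(spam) = 0.4·0.1083 / (0.4·0.1083 + 0.55·0.8917) ≈ 0.0812
After the subject-line classifier='flag': P(spam) = 0.6·0.0812 / (0.6·0.0812 + 0.45·0.9188) ≈ 0.1054

0.105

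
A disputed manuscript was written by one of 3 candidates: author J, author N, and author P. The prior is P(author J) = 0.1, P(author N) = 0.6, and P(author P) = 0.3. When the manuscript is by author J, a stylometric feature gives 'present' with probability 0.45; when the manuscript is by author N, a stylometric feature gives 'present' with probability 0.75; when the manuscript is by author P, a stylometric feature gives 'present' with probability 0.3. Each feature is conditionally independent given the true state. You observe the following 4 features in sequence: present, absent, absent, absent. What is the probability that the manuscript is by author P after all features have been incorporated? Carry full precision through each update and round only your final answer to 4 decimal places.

0.6801

Apply Bayes' rule sequentially, carrying P(author P) forward.
After 'present': normaliser = 0.45·0.1000 + 0.75·0.6000 + 0.3·0.3000; P(author J) ≈ 0.0769, P(author N) ≈ 0.7692, P(author P) ≈ 0.1538
After 'absent': normaliser = 0.55·0.0769 + 0.25·0.7692 + 0.7·0.1538; P(author J) ≈ 0.1236, P(author N) ≈ 0.5618, P(author P) ≈ 0.3146
After 'absent': normaliser = 0.55·0.1236 + 0.25·0.5618 + 0.7·0.3146; P(author J) ≈ 0.1586, P(author N) ≈ 0.3277, P(author P) ≈ 0.5138
After 'absent': normaliser = 0.55·0.1586 + 0.25·0.3277 + 0.7·0.5138; P(author J) ≈ 0.1650, P(author N) ≈ 0.1549, P(author P) ≈ 0.6801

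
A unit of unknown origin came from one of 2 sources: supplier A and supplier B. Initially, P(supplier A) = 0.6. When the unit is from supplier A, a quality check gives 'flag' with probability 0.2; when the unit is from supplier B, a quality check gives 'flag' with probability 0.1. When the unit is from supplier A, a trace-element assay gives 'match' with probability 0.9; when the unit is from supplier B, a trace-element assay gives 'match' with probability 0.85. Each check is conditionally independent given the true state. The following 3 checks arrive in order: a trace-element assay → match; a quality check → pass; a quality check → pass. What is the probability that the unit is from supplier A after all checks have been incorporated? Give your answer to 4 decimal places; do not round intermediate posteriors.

0.5565

Apply Bayes' rule sequentially, carrying P(supplier A) forward.
After a trace-element assay='match': P(supplier A) = 0.9·0.6000 / (0.9·0.6000 + 0.85·0.4000) ≈ 0.6136
After a quality check='pass': P(supplier A) = 0.8·0.6136 / (0.8·0.6136 + 0.9·0.3864) ≈ 0.5854
After a quality check='pass': P(supplier A) = 0.8·0.5854 / (0.8·0.5854 + 0.9·0.4146) ≈ 0.5565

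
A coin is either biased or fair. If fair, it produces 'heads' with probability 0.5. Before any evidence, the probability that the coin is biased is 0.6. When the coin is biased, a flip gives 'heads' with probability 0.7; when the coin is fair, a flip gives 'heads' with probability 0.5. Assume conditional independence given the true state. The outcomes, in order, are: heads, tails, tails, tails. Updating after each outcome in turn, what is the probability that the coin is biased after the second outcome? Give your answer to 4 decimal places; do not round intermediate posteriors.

0.5575

After 'heads': P(biased) = 0.7·0.6000 / (0.7·0.6000 + 0.5·0.4000) ≈ 0.6774
After 'tails': P(biased) = 0.3·0.6774 / (0.3·0.6774 + 0.5·0.3226) ≈ 0.5575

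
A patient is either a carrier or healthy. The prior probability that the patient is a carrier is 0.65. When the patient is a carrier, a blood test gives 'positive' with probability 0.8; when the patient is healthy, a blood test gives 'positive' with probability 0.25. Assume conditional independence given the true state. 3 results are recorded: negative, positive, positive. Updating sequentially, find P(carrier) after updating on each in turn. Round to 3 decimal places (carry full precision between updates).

After 'negative': P(carrier) = 0.2·0.6500 / (0.2·0.6500 + 0.75·0.3500) ≈ 0.3312
After 'positive': P(carrier) = 0.8·0.3312 / (0.8·0.3312 + 0.25·0.6688) ≈ 0.6131
After 'positive': P(carrier) = 0.8·0.6131 / (0.8·0.6131 + 0.25·0.3869) ≈ 0.8353

0.835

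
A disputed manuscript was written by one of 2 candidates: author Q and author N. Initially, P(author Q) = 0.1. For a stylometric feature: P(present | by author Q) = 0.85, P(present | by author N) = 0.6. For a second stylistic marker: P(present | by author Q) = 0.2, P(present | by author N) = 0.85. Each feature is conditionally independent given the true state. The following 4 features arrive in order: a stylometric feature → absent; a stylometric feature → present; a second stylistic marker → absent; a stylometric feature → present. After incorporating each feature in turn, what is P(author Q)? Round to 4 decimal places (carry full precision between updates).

0.3084

After a stylometric feature='absent': P(author Q) = 0.15·0.1000 / (0.15·0.1000 + 0.4·0.9000) ≈ 0.0400
After a stylometric feature='present': P(author Q) = 0.85·0.0400 / (0.85·0.0400 + 0.6·0.9600) ≈ 0.0557
After a second stylistic marker='absent': P(author Q) = 0.8·0.0557 / (0.8·0.0557 + 0.15·0.9443) ≈ 0.2394
After a stylometric feature='present': P(author Q) = 0.85·0.2394 / (0.85·0.2394 + 0.6·0.7606) ≈ 0.3084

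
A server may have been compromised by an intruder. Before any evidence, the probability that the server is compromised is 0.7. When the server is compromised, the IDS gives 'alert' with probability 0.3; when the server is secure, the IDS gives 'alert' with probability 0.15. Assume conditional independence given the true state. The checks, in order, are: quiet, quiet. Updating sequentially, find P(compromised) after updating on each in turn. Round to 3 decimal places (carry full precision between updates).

0.613

After 'quiet': P(compromised) = 0.7·0.7000 / (0.7·0.7000 + 0.85·0.3000) ≈ 0.6577
After 'quiet': P(compromised) = 0.7·0.6577 / (0.7·0.6577 + 0.85·0.3423) ≈ 0.6128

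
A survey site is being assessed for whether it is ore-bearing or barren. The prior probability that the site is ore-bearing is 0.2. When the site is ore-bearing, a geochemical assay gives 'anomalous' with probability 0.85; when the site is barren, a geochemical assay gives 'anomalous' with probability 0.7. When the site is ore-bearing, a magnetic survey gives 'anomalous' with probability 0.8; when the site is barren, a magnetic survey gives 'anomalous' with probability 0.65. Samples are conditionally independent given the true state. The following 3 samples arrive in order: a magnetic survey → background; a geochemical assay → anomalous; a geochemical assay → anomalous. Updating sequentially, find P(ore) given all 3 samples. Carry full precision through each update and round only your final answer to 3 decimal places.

After a magnetic survey='background': P(ore) = 0.2·0.2000 / (0.2·0.2000 + 0.35·0.8000) ≈ 0.1250
After a geochemical assay='anomalous': P(ore) = 0.85·0.1250 / (0.85·0.1250 + 0.7·0.8750) ≈ 0.1478
After a geochemical assay='anomalous': P(ore) = 0.85·0.1478 / (0.85·0.1478 + 0.7·0.8522) ≈ 0.1740

0.174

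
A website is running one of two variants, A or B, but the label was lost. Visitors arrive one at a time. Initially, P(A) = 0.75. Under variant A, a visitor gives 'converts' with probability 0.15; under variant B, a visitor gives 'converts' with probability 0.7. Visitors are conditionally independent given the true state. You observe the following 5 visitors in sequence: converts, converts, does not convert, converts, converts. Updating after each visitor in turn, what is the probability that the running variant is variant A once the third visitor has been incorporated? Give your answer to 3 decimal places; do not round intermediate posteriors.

0.281

Apply Bayes' rule sequentially, carrying P(A) forward.
After 'converts': P(A) = 0.15·0.7500 / (0.15·0.7500 + 0.7·0.2500) ≈ 0.3913
After 'converts': P(A) = 0.15·0.3913 / (0.15·0.3913 + 0.7·0.6087) ≈ 0.1211
After 'does not convert': P(A) = 0.85·0.1211 / (0.85·0.1211 + 0.3·0.8789) ≈ 0.2807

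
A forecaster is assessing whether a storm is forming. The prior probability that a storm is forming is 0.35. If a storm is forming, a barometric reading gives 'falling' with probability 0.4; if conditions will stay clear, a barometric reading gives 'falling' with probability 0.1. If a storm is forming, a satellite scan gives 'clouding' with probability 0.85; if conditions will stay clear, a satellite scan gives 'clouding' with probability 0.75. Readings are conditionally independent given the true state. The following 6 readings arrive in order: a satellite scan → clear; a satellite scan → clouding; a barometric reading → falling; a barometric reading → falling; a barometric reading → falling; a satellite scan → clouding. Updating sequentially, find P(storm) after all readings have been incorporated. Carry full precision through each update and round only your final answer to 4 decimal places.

0.9637

Each posterior becomes the prior for the next update.
After a satellite scan='clear': P(storm) = 0.15·0.3500 / (0.15·0.3500 + 0.25·0.6500) ≈ 0.2442
After a satellite scan='clouding': P(storm) = 0.85·0.2442 / (0.85·0.2442 + 0.75·0.7558) ≈ 0.2680
After a barometric reading='falling': P(storm) = 0.4·0.2680 / (0.4·0.2680 + 0.1·0.7320) ≈ 0.5943
After a barometric reading='falling': P(storm) = 0.4·0.5943 / (0.4·0.5943 + 0.1·0.4057) ≈ 0.8542
After a barometric reading='falling': P(storm) = 0.4·0.8542 / (0.4·0.8542 + 0.1·0.1458) ≈ 0.9591
After a satellite scan='clouding': P(storm) = 0.85·0.9591 / (0.85·0.9591 + 0.75·0.0409) ≈ 0.9637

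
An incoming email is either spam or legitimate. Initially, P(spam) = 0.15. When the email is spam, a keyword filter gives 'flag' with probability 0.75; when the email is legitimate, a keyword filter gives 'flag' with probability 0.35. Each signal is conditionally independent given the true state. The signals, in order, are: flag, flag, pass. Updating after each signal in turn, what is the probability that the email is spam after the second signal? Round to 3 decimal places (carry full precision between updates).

After 'flag': P(spam) = 0.75·0.1500 / (0.75·0.1500 + 0.35·0.8500) ≈ 0.2744
After 'flag': P(spam) = 0.75·0.2744 / (0.75·0.2744 + 0.35·0.7256) ≈ 0.4476

0.448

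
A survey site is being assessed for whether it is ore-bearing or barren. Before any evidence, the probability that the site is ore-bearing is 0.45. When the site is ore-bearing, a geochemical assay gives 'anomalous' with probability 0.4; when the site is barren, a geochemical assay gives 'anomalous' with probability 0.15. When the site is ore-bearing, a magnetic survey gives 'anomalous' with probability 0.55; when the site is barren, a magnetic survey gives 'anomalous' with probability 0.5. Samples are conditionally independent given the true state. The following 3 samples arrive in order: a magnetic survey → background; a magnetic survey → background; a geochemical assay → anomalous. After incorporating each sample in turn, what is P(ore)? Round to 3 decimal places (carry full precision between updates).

After a magnetic survey='background': P(ore) = 0.45·0.4500 / (0.45·0.4500 + 0.5·0.5500) ≈ 0.4241
After a magnetic survey='background': P(ore) = 0.45·0.4241 / (0.45·0.4241 + 0.5·0.5759) ≈ 0.3986
After a geochemical assay='anomalous': P(ore) = 0.4·0.3986 / (0.4·0.3986 + 0.15·0.6014) ≈ 0.6386

0.639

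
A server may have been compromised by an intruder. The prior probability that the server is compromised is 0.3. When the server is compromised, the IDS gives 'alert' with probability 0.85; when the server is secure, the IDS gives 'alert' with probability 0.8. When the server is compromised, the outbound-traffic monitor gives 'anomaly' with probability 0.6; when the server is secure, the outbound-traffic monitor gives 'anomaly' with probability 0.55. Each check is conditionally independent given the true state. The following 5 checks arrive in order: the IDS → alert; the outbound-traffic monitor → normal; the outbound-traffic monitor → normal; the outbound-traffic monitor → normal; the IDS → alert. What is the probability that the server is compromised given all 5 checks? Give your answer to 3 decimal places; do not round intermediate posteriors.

After the IDS='alert': P(compromised) = 0.85·0.3000 / (0.85·0.3000 + 0.8·0.7000) ≈ 0.3129
After the outbound-traffic monitor='normal': P(compromised) = 0.4·0.3129 / (0.4·0.3129 + 0.45·0.6871) ≈ 0.2881
After the outbound-traffic monitor='normal': P(compromised) = 0.4·0.2881 / (0.4·0.2881 + 0.45·0.7119) ≈ 0.2646
After the outbound-traffic monitor='normal': P(compromised) = 0.4·0.2646 / (0.4·0.2646 + 0.45·0.7354) ≈ 0.2423
After the IDS='alert': P(compromised) = 0.85·0.2423 / (0.85·0.2423 + 0.8·0.7577) ≈ 0.2536

0.254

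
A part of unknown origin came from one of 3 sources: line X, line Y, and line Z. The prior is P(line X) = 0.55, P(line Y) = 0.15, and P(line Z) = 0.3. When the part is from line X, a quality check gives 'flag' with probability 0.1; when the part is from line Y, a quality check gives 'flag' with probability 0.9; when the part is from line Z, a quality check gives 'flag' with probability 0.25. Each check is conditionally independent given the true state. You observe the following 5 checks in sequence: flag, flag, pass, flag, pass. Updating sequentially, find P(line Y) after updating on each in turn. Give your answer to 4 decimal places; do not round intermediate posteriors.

0.2619

Each posterior becomes the prior for the next update.
After 'flag': normaliser = 0.1·0.5500 + 0.9·0.1500 + 0.25·0.3000; P(line X) ≈ 0.2075, P(line Y) ≈ 0.5094, P(line Z) ≈ 0.2830
After 'flag': normaliser = 0.1·0.2075 + 0.9·0.5094 + 0.25·0.2830; P(line X) ≈ 0.0377, P(line Y) ≈ 0.8336, P(line Z) ≈ 0.1286
After 'pass': normaliser = 0.9·0.0377 + 0.1·0.8336 + 0.75·0.1286; P(line X) ≈ 0.1588, P(line Y) ≈ 0.3899, P(line Z) ≈ 0.4513
After 'flag': normaliser = 0.1·0.1588 + 0.9·0.3899 + 0.25·0.4513; P(line X) ≈ 0.0331, P(line Y) ≈ 0.7317, P(line Z) ≈ 0.2352
After 'pass': normaliser = 0.9·0.0331 + 0.1·0.7317 + 0.75·0.2352; P(line X) ≈ 0.1067, P(line Y) ≈ 0.2619, P(line Z) ≈ 0.6314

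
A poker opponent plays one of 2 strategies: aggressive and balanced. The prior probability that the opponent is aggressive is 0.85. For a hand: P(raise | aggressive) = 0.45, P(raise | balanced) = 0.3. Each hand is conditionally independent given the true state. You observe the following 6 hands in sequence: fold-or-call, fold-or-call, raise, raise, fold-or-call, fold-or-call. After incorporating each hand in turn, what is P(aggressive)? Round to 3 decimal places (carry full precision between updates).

Apply Bayes' rule sequentially, carrying P(aggressive) forward.
After 'fold-or-call': P(aggressive) = 0.55·0.8500 / (0.55·0.8500 + 0.7·0.1500) ≈ 0.8166
After 'fold-or-call': P(aggressive) = 0.55·0.8166 / (0.55·0.8166 + 0.7·0.1834) ≈ 0.7777
After 'raise': P(aggressive) = 0.45·0.7777 / (0.45·0.7777 + 0.3·0.2223) ≈ 0.8399
After 'raise': P(aggressive) = 0.45·0.8399 / (0.45·0.8399 + 0.3·0.1601) ≈ 0.8873
After 'fold-or-call': P(aggressive) = 0.55·0.8873 / (0.55·0.8873 + 0.7·0.1127) ≈ 0.8608
After 'fold-or-call': P(aggressive) = 0.55·0.8608 / (0.55·0.8608 + 0.7·0.1392) ≈ 0.8293

0.829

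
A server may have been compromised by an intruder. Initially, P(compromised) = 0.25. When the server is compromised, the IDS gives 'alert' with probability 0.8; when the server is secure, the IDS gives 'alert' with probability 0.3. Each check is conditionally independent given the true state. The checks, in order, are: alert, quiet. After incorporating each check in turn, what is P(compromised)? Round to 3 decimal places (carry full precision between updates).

Each posterior becomes the prior for the next update.
After 'alert': P(compromised) = 0.8·0.2500 / (0.8·0.2500 + 0.3·0.7500) ≈ 0.4706
After 'quiet': P(compromised) = 0.2·0.4706 / (0.2·0.4706 + 0.7·0.5294) ≈ 0.2025

0.203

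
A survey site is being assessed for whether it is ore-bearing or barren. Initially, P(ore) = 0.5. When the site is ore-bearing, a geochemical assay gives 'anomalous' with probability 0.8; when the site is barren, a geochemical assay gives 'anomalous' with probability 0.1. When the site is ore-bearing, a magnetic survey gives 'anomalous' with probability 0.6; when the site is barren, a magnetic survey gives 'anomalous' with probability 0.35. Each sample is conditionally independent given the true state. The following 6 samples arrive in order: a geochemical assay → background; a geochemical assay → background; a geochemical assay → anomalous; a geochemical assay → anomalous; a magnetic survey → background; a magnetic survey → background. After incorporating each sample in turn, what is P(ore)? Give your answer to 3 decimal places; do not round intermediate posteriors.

Each posterior becomes the prior for the next update.
After a geochemical assay='background': P(ore) = 0.2·0.5000 / (0.2·0.5000 + 0.9·0.5000) ≈ 0.1818
After a geochemical assay='background': P(ore) = 0.2·0.1818 / (0.2·0.1818 + 0.9·0.8182) ≈ 0.0471
After a geochemical assay='anomalous': P(ore) = 0.8·0.0471 / (0.8·0.0471 + 0.1·0.9529) ≈ 0.2832
After a geochemical assay='anomalous': P(ore) = 0.8·0.2832 / (0.8·0.2832 + 0.1·0.7168) ≈ 0.7596
After a magnetic survey='background': P(ore) = 0.4·0.7596 / (0.4·0.7596 + 0.65·0.2404) ≈ 0.6604
After a magnetic survey='background': P(ore) = 0.4·0.6604 / (0.4·0.6604 + 0.65·0.3396) ≈ 0.5448

0.545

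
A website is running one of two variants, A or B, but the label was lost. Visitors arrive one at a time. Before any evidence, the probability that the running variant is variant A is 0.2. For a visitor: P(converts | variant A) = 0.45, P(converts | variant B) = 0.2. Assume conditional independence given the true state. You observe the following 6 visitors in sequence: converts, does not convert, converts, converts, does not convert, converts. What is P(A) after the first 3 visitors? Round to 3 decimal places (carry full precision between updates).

Each posterior becomes the prior for the next update.
After 'converts': P(A) = 0.45·0.2000 / (0.45·0.2000 + 0.2·0.8000) ≈ 0.3600
After 'does not convert': P(A) = 0.55·0.3600 / (0.55·0.3600 + 0.8·0.6400) ≈ 0.2789
After 'converts': P(A) = 0.45·0.2789 / (0.45·0.2789 + 0.2·0.7211) ≈ 0.4653

0.465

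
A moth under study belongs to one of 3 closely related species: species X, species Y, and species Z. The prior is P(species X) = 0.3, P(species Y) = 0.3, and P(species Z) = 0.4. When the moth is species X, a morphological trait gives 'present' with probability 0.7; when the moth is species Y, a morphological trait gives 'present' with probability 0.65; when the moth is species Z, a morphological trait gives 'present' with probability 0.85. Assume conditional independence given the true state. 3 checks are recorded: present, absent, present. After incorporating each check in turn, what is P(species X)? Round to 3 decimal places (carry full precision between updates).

After 'present': normaliser = 0.7·0.3000 + 0.65·0.3000 + 0.85·0.4000; P(species X) ≈ 0.2819, P(species Y) ≈ 0.2617, P(species Z) ≈ 0.4564
After 'absent': normaliser = 0.3·0.2819 + 0.35·0.2617 + 0.15·0.4564; P(species X) ≈ 0.3457, P(species Y) ≈ 0.3745, P(species Z) ≈ 0.2798
After 'present': normaliser = 0.7·0.3457 + 0.65·0.3745 + 0.85·0.2798; P(species X) ≈ 0.3346, P(species Y) ≈ 0.3366, P(species Z) ≈ 0.3289

0.335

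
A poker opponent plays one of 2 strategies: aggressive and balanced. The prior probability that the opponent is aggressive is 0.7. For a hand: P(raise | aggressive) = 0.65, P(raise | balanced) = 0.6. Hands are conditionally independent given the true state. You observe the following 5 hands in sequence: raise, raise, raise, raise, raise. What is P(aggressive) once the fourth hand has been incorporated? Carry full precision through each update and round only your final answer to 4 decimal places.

0.7627

Each posterior becomes the prior for the next update.
After 'raise': P(aggressive) = 0.65·0.7000 / (0.65·0.7000 + 0.6·0.3000) ≈ 0.7165
After 'raise': P(aggressive) = 0.65·0.7165 / (0.65·0.7165 + 0.6·0.2835) ≈ 0.7325
After 'raise': P(aggressive) = 0.65·0.7325 / (0.65·0.7325 + 0.6·0.2675) ≈ 0.7479
After 'raise': P(aggressive) = 0.65·0.7479 / (0.65·0.7479 + 0.6·0.2521) ≈ 0.7627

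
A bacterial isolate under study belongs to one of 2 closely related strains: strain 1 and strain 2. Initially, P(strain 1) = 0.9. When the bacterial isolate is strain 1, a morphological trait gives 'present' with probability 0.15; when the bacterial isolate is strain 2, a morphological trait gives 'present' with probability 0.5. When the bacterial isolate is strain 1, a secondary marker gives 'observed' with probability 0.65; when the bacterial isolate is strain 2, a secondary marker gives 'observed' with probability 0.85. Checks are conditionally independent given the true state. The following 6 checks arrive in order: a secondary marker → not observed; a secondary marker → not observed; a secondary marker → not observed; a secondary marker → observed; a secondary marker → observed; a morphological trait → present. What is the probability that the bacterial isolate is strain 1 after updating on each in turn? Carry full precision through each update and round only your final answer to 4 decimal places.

0.9525

After a secondary marker='not observed': P(strain 1) = 0.35·0.9000 / (0.35·0.9000 + 0.15·0.1000) ≈ 0.9545
After a secondary marker='not observed': P(strain 1) = 0.35·0.9545 / (0.35·0.9545 + 0.15·0.0455) ≈ 0.9800
After a secondary marker='not observed': P(strain 1) = 0.35·0.9800 / (0.35·0.9800 + 0.15·0.0200) ≈ 0.9913
After a secondary marker='observed': P(strain 1) = 0.65·0.9913 / (0.65·0.9913 + 0.85·0.0087) ≈ 0.9887
After a secondary marker='observed': P(strain 1) = 0.65·0.9887 / (0.65·0.9887 + 0.85·0.0113) ≈ 0.9853
After a morphological trait='present': P(strain 1) = 0.15·0.9853 / (0.15·0.9853 + 0.5·0.0147) ≈ 0.9525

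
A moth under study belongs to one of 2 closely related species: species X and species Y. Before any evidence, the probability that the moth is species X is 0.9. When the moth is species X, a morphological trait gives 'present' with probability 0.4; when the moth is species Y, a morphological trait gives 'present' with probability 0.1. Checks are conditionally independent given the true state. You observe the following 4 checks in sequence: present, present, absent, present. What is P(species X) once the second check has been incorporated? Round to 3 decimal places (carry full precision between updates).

0.993

Each posterior becomes the prior for the next update.
After 'present': P(species X) = 0.4·0.9000 / (0.4·0.9000 + 0.1·0.1000) ≈ 0.9730
After 'present': P(species X) = 0.4·0.9730 / (0.4·0.9730 + 0.1·0.0270) ≈ 0.9931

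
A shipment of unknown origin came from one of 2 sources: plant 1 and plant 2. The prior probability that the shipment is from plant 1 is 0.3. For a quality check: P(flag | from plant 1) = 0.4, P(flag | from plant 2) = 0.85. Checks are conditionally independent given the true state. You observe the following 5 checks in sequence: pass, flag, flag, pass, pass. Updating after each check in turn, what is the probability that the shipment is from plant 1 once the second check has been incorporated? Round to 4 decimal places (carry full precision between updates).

0.4465

After 'pass': P(plant 1) = 0.6·0.3000 / (0.6·0.3000 + 0.15·0.7000) ≈ 0.6316
After 'flag': P(plant 1) = 0.4·0.6316 / (0.4·0.6316 + 0.85·0.3684) ≈ 0.4465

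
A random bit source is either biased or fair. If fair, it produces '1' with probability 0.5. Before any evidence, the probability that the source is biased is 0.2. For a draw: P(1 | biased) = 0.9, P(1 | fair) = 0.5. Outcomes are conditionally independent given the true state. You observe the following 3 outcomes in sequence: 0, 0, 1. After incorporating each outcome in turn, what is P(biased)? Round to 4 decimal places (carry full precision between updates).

0.0177

After '0': P(biased) = 0.1·0.2000 / (0.1·0.2000 + 0.5·0.8000) ≈ 0.0476
After '0': P(biased) = 0.1·0.0476 / (0.1·0.0476 + 0.5·0.9524) ≈ 0.0099
After '1': P(biased) = 0.9·0.0099 / (0.9·0.0099 + 0.5·0.9901) ≈ 0.0177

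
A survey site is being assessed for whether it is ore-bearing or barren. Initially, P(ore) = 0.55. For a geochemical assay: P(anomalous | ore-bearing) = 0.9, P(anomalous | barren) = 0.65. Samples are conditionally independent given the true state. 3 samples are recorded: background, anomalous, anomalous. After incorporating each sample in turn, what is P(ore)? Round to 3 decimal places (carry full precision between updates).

After 'background': P(ore) = 0.1·0.5500 / (0.1·0.5500 + 0.35·0.4500) ≈ 0.2588
After 'anomalous': P(ore) = 0.9·0.2588 / (0.9·0.2588 + 0.65·0.7412) ≈ 0.3259
After 'anomalous': P(ore) = 0.9·0.3259 / (0.9·0.3259 + 0.65·0.6741) ≈ 0.4010

0.401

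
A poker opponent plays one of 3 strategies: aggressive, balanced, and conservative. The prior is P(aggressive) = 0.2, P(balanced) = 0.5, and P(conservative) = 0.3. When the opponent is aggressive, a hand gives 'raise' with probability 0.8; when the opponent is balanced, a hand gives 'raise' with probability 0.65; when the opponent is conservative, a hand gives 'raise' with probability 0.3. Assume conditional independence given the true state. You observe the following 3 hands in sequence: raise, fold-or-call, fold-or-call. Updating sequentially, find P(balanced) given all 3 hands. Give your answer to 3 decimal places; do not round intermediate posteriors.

After 'raise': normaliser = 0.8·0.2000 + 0.65·0.5000 + 0.3·0.3000; P(aggressive) ≈ 0.2783, P(balanced) ≈ 0.5652, P(conservative) ≈ 0.1565
After 'fold-or-call': normaliser = 0.2·0.2783 + 0.35·0.5652 + 0.7·0.1565; P(aggressive) ≈ 0.1533, P(balanced) ≈ 0.5449, P(conservative) ≈ 0.3018
After 'fold-or-call': normaliser = 0.2·0.1533 + 0.35·0.5449 + 0.7·0.3018; P(aggressive) ≈ 0.0709, P(balanced) ≈ 0.4408, P(conservative) ≈ 0.4883

0.441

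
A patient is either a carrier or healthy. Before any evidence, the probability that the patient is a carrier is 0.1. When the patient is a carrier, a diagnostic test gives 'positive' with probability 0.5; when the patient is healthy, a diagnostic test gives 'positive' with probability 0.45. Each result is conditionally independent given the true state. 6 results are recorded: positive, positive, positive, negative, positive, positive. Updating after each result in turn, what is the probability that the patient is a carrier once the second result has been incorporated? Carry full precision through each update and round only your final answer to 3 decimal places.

Apply Bayes' rule sequentially, carrying P(carrier) forward.
After 'positive': P(carrier) = 0.5·0.1000 / (0.5·0.1000 + 0.45·0.9000) ≈ 0.1099
After 'positive': P(carrier) = 0.5·0.1099 / (0.5·0.1099 + 0.45·0.8901) ≈ 0.1206

0.121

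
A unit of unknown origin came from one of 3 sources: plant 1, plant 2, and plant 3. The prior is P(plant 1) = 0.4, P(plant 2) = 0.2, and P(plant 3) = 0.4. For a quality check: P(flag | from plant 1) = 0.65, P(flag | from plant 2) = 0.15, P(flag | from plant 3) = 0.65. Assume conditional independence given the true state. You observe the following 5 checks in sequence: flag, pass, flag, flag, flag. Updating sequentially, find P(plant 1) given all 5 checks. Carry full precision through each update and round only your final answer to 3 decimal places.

Each posterior becomes the prior for the next update.
After 'flag': normaliser = 0.65·0.4000 + 0.15·0.2000 + 0.65·0.4000; P(plant 1) ≈ 0.4727, P(plant 2) ≈ 0.0545, P(plant 3) ≈ 0.4727
After 'pass': normaliser = 0.35·0.4727 + 0.85·0.0545 + 0.35·0.4727; P(plant 1) ≈ 0.4386, P(plant 2) ≈ 0.1229, P(plant 3) ≈ 0.4386
After 'flag': normaliser = 0.65·0.4386 + 0.15·0.1229 + 0.65·0.4386; P(plant 1) ≈ 0.4843, P(plant 2) ≈ 0.0313, P(plant 3) ≈ 0.4843
After 'flag': normaliser = 0.65·0.4843 + 0.15·0.0313 + 0.65·0.4843; P(plant 1) ≈ 0.4963, P(plant 2) ≈ 0.0074, P(plant 3) ≈ 0.4963
After 'flag': normaliser = 0.65·0.4963 + 0.15·0.0074 + 0.65·0.4963; P(plant 1) ≈ 0.4991, P(plant 2) ≈ 0.0017, P(plant 3) ≈ 0.4991

0.499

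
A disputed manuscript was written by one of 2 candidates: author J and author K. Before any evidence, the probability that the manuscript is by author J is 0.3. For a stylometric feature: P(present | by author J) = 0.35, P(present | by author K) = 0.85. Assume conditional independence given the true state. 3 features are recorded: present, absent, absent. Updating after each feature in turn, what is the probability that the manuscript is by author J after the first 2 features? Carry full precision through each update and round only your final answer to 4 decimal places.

0.4333

Each posterior becomes the prior for the next update.
After 'present': P(author J) = 0.35·0.3000 / (0.35·0.3000 + 0.85·0.7000) ≈ 0.1500
After 'absent': P(author J) = 0.65·0.1500 / (0.65·0.1500 + 0.15·0.8500) ≈ 0.4333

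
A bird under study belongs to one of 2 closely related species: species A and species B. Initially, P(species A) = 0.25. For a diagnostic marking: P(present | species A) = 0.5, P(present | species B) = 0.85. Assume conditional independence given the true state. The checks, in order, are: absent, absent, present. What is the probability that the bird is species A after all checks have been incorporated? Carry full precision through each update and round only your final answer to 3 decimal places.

After 'absent': P(species A) = 0.5·0.2500 / (0.5·0.2500 + 0.15·0.7500) ≈ 0.5263
After 'absent': P(species A) = 0.5·0.5263 / (0.5·0.5263 + 0.15·0.4737) ≈ 0.7874
After 'present': P(species A) = 0.5·0.7874 / (0.5·0.7874 + 0.85·0.2126) ≈ 0.6854

0.685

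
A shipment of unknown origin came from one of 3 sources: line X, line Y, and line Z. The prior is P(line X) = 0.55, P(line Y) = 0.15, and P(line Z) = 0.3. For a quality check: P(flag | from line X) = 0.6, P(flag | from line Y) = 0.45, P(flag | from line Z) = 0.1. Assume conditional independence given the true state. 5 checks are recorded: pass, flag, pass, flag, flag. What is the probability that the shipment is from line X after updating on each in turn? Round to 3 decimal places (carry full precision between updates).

After 'pass': normaliser = 0.4·0.5500 + 0.55·0.1500 + 0.9·0.3000; P(line X) ≈ 0.3843, P(line Y) ≈ 0.1441, P(line Z) ≈ 0.4716
After 'flag': normaliser = 0.6·0.3843 + 0.45·0.1441 + 0.1·0.4716; P(line X) ≈ 0.6730, P(line Y) ≈ 0.1893, P(line Z) ≈ 0.1377
After 'pass': normaliser = 0.4·0.6730 + 0.55·0.1893 + 0.9·0.1377; P(line X) ≈ 0.5414, P(line Y) ≈ 0.2094, P(line Z) ≈ 0.2492
After 'flag': normaliser = 0.6·0.5414 + 0.45·0.2094 + 0.1·0.2492; P(line X) ≈ 0.7317, P(line Y) ≈ 0.2122, P(line Z) ≈ 0.0561
After 'flag': normaliser = 0.6·0.7317 + 0.45·0.2122 + 0.1·0.0561; P(line X) ≈ 0.8128, P(line Y) ≈ 0.1768, P(line Z) ≈ 0.0104

0.813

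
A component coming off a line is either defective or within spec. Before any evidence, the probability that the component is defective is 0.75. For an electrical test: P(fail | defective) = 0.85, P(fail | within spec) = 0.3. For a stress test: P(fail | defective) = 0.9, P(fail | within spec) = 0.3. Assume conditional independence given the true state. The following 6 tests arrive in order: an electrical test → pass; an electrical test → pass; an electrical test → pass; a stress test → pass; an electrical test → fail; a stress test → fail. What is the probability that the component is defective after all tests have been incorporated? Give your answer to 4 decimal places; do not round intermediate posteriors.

0.0346

After an electrical test='pass': P(defective) = 0.15·0.7500 / (0.15·0.7500 + 0.7·0.2500) ≈ 0.3913
After an electrical test='pass': P(defective) = 0.15·0.3913 / (0.15·0.3913 + 0.7·0.6087) ≈ 0.1211
After an electrical test='pass': P(defective) = 0.15·0.1211 / (0.15·0.1211 + 0.7·0.8789) ≈ 0.0287
After a stress test='pass': P(defective) = 0.1·0.0287 / (0.1·0.0287 + 0.7·0.9713) ≈ 0.0042
After an electrical test='fail': P(defective) = 0.85·0.0042 / (0.85·0.0042 + 0.3·0.9958) ≈ 0.0118
After a stress test='fail': P(defective) = 0.9·0.0118 / (0.9·0.0118 + 0.3·0.9882) ≈ 0.0346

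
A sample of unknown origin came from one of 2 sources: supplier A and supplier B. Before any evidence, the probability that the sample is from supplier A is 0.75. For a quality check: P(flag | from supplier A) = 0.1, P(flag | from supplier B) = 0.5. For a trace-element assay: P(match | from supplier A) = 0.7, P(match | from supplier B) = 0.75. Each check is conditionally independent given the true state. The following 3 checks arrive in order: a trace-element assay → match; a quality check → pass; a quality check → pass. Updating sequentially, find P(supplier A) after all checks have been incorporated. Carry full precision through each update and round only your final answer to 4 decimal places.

After a trace-element assay='match': P(supplier A) = 0.7·0.7500 / (0.7·0.7500 + 0.75·0.2500) ≈ 0.7368
After a quality check='pass': P(supplier A) = 0.9·0.7368 / (0.9·0.7368 + 0.5·0.2632) ≈ 0.8344
After a quality check='pass': P(supplier A) = 0.9·0.8344 / (0.9·0.8344 + 0.5·0.1656) ≈ 0.9007

0.9007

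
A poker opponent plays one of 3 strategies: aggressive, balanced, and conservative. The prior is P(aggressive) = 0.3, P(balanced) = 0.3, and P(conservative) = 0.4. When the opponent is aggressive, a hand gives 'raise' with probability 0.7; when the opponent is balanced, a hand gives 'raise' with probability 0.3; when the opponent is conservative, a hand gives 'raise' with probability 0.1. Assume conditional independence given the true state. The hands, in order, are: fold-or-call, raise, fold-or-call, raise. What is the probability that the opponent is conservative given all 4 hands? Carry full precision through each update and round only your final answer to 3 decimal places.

After 'fold-or-call': normaliser = 0.3·0.3000 + 0.7·0.3000 + 0.9·0.4000; P(aggressive) ≈ 0.1364, P(balanced) ≈ 0.3182, P(conservative) ≈ 0.5455
After 'raise': normaliser = 0.7·0.1364 + 0.3·0.3182 + 0.1·0.5455; P(aggressive) ≈ 0.3889, P(balanced) ≈ 0.3889, P(conservative) ≈ 0.2222
After 'fold-or-call': normaliser = 0.3·0.3889 + 0.7·0.3889 + 0.9·0.2222; P(aggressive) ≈ 0.1981, P(balanced) ≈ 0.4623, P(conservative) ≈ 0.3396
After 'raise': normaliser = 0.7·0.1981 + 0.3·0.4623 + 0.1·0.3396; P(aggressive) ≈ 0.4455, P(balanced) ≈ 0.4455, P(conservative) ≈ 0.1091

0.109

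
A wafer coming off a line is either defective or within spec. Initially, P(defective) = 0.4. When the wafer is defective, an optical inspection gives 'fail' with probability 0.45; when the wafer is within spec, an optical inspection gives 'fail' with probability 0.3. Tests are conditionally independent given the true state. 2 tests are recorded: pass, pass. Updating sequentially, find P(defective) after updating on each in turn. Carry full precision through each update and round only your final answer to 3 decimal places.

0.292

Apply Bayes' rule sequentially, carrying P(defective) forward.
After 'pass': P(defective) = 0.55·0.4000 / (0.55·0.4000 + 0.7·0.6000) ≈ 0.3438
After 'pass': P(defective) = 0.55·0.3438 / (0.55·0.3438 + 0.7·0.6562) ≈ 0.2916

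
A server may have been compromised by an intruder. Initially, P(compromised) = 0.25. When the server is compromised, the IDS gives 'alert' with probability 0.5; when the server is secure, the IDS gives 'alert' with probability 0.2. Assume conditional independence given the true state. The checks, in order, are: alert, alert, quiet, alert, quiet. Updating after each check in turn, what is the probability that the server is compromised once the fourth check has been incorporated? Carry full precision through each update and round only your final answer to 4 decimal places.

After 'alert': P(compromised) = 0.5·0.2500 / (0.5·0.2500 + 0.2·0.7500) ≈ 0.4545
After 'alert': P(compromised) = 0.5·0.4545 / (0.5·0.4545 + 0.2·0.5455) ≈ 0.6757
After 'quiet': P(compromised) = 0.5·0.6757 / (0.5·0.6757 + 0.8·0.3243) ≈ 0.5656
After 'alert': P(compromised) = 0.5·0.5656 / (0.5·0.5656 + 0.2·0.4344) ≈ 0.7650

0.7650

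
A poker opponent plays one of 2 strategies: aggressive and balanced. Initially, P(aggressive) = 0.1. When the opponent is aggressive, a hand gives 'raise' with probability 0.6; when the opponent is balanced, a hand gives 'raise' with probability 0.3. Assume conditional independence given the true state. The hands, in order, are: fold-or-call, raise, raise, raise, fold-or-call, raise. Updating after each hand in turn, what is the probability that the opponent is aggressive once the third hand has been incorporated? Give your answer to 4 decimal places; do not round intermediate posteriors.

After 'fold-or-call': P(aggressive) = 0.4·0.1000 / (0.4·0.1000 + 0.7·0.9000) ≈ 0.0597
After 'raise': P(aggressive) = 0.6·0.0597 / (0.6·0.0597 + 0.3·0.9403) ≈ 0.1127
After 'raise': P(aggressive) = 0.6·0.1127 / (0.6·0.1127 + 0.3·0.8873) ≈ 0.2025

0.2025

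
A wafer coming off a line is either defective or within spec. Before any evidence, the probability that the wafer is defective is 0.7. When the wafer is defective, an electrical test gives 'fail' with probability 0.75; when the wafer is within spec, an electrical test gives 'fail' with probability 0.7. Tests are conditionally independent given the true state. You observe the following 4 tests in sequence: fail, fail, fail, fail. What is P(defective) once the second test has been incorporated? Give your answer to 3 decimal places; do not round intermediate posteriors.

After 'fail': P(defective) = 0.75·0.7000 / (0.75·0.7000 + 0.7·0.3000) ≈ 0.7143
After 'fail': P(defective) = 0.75·0.7143 / (0.75·0.7143 + 0.7·0.2857) ≈ 0.7282

0.728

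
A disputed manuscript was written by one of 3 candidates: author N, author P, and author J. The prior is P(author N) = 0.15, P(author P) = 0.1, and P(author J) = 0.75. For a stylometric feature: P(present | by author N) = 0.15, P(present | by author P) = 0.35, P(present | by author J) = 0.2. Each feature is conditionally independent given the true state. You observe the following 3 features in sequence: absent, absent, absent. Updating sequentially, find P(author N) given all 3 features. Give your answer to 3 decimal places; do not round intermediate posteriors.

Apply Bayes' rule sequentially, carrying P(author N) forward.
After 'absent': normaliser = 0.85·0.1500 + 0.65·0.1000 + 0.8·0.7500; P(author N) ≈ 0.1609, P(author P) ≈ 0.0820, P(author J) ≈ 0.7571
After 'absent': normaliser = 0.85·0.1609 + 0.65·0.0820 + 0.8·0.7571; P(author N) ≈ 0.1719, P(author P) ≈ 0.0670, P(author J) ≈ 0.7611
After 'absent': normaliser = 0.85·0.1719 + 0.65·0.0670 + 0.8·0.7611; P(author N) ≈ 0.1829, P(author P) ≈ 0.0545, P(author J) ≈ 0.7625

0.183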